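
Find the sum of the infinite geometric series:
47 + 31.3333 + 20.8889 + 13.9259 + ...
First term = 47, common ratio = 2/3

For |r| < 1, S = a / (1 - r)
S = 47 / (1 - (2/3))
S = 47 / (1/3)
S = 141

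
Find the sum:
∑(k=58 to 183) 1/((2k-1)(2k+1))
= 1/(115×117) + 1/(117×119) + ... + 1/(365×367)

Partial fractions: 1/((2k-1)(2k+1)) = (1/2)[1/(2k-1) - 1/(2k+1)]
The series telescopes:
= (1/2)[1/115 - 1/367]
= 126/42205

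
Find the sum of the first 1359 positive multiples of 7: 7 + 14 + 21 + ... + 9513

Factor out 7: = 7(1 + 2 + ... + 1359) = 7 × n(n+1)/2
= 7 × 1359×1360/2
= 7 × 924120
= 6468840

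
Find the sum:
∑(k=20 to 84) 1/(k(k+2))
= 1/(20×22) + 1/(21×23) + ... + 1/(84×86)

Partial fractions: 1/(k(k+2)) = (1/2)[1/k - 1/(k+2)]
Telescoping leaves the first two and last two terms:
= (1/2)[1/20 + 1/21 - 1/85 - 1/86]
= 22789/614040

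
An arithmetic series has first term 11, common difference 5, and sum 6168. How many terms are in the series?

Using S = n/2 × [2a + (n-1)d]
6168 = n/2 × [2(11) + (n-1)(5)]
6168 = n/2 × [22 + 5n - 5]
12336 = n × [17 + 5n]
5n² + (17)n - 12336 = 0
Discriminant: Δ = (17)² - 4(5)(-12336) = 289 + 246720 = 247009
√Δ = 497
n = [-(17) + √Δ] / (2·5) = (-17 + 497) / 10 = 480 / 10 = 48
(The negative root is discarded since n must be a positive integer.)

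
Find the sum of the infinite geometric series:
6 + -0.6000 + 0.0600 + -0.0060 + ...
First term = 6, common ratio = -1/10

For |r| < 1, S = a / (1 - r)
S = 6 / (1 - (-1/10))
S = 6 / (11/10)
S = 60/11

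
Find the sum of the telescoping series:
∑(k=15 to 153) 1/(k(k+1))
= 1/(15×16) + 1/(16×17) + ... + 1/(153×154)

Partial fractions: 1/(k(k+1)) = 1/k - 1/(k+1)
The series telescopes:
= (1/15 - 1/16) + (1/16 - 1/17) + ... + (1/153 - 1/154)
= 1/15 - 1/154
= 139/2310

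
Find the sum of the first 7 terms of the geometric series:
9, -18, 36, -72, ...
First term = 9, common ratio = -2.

Sₙ = a(1 - rⁿ) / (1 - r)
S_7 = 9(1 - (-2)^7) / (1 - (-2))
S_7 = 9(1 - (-128)) / (3)
S_7 = 387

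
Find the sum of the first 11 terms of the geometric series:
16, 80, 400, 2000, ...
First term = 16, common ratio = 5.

Sₙ = a(1 - rⁿ) / (1 - r)
S_11 = 16(1 - 5^11) / (1 - 5)
S_11 = 16(1 - 48828125) / (-4)
S_11 = 195312496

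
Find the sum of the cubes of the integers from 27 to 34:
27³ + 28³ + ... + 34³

Use ∑_{k=1}^{n} k³ = [n(n+1)/2]², then subtract the first 26 terms.
∑_{k=1}^{34} k³ = [34×35/2]² = 595² = 354025
∑_{k=1}^{26} k³ = [26×27/2]² = 351² = 123201
∑_{k=27}^{34} k³ = 354025 - 123201 = 230824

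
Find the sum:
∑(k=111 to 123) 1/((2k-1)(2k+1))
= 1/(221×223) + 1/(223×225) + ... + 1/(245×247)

Partial fractions: 1/((2k-1)(2k+1)) = (1/2)[1/(2k-1) - 1/(2k+1)]
The series telescopes:
= (1/2)[1/221 - 1/247]
= 1/4199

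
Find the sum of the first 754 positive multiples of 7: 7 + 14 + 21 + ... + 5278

Factor out 7: = 7(1 + 2 + ... + 754) = 7 × n(n+1)/2
= 7 × 754×755/2
= 7 × 284635
= 1992445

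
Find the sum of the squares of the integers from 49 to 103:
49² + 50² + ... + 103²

Use ∑_{k=1}^{n} k² = n(n+1)(2n+1)/6, then subtract the first 48 terms.
∑_{k=1}^{103} k² = 103×104×207/6 = 369564
∑_{k=1}^{48} k² = 48×49×97/6 = 38024
∑_{k=49}^{103} k² = 369564 - 38024 = 331540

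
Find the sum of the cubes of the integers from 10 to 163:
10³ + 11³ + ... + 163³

Use ∑_{k=1}^{n} k³ = [n(n+1)/2]², then subtract the first 9 terms.
∑_{k=1}^{163} k³ = [163×164/2]² = 13366² = 178649956
∑_{k=1}^{9} k³ = [9×10/2]² = 45² = 2025
∑_{k=10}^{163} k³ = 178649956 - 2025 = 178647931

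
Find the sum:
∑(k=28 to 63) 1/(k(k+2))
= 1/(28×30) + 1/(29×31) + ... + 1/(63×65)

Partial fractions: 1/(k(k+2)) = (1/2)[1/k - 1/(k+2)]
Telescoping leaves the first two and last two terms:
= (1/2)[1/28 + 1/29 - 1/64 - 1/65]
= 33093/1688960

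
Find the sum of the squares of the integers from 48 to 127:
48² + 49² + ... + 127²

Use ∑_{k=1}^{n} k² = n(n+1)(2n+1)/6, then subtract the first 47 terms.
∑_{k=1}^{127} k² = 127×128×255/6 = 690880
∑_{k=1}^{47} k² = 47×48×95/6 = 35720
∑_{k=48}^{127} k² = 690880 - 35720 = 655160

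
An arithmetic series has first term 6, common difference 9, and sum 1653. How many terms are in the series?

Using S = n/2 × [2a + (n-1)d]
1653 = n/2 × [2(6) + (n-1)(9)]
1653 = n/2 × [12 + 9n - 9]
3306 = n × [3 + 9n]
9n² + (3)n - 3306 = 0
Discriminant: Δ = (3)² - 4(9)(-3306) = 9 + 119016 = 119025
√Δ = 345
n = [-(3) + √Δ] / (2·9) = (-3 + 345) / 18 = 342 / 18 = 19
(The negative root is discarded since n must be a positive integer.)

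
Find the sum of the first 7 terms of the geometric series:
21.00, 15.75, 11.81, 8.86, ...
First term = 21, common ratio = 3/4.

Sₙ = a(1 - rⁿ) / (1 - r)
S_7 = 21(1 - (3/4)^7) / (1 - (3/4))
S_7 = 21(1 - (2187/16384)) / (1/4)
S_7 = 298137/4096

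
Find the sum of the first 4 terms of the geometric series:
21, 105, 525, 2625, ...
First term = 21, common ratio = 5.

Sₙ = a(1 - rⁿ) / (1 - r)
S_4 = 21(1 - 5^4) / (1 - 5)
S_4 = 21(1 - 625) / (-4)
S_4 = 3276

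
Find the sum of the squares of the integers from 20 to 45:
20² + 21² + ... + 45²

Use ∑_{k=1}^{n} k² = n(n+1)(2n+1)/6, then subtract the first 19 terms.
∑_{k=1}^{45} k² = 45×46×91/6 = 31395
∑_{k=1}^{19} k² = 19×20×39/6 = 2470
∑_{k=20}^{45} k² = 31395 - 2470 = 28925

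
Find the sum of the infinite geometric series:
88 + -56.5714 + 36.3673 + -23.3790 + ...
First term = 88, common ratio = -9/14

For |r| < 1, S = a / (1 - r)
S = 88 / (1 - (-9/14))
S = 88 / (23/14)
S = 1232/23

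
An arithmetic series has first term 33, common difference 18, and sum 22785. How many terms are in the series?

Using S = n/2 × [2a + (n-1)d]
22785 = n/2 × [2(33) + (n-1)(18)]
22785 = n/2 × [66 + 18n - 18]
45570 = n × [48 + 18n]
18n² + (48)n - 45570 = 0
Discriminant: Δ = (48)² - 4(18)(-45570) = 2304 + 3281040 = 3283344
√Δ = 1812
n = [-(48) + √Δ] / (2·18) = (-48 + 1812) / 36 = 1764 / 36 = 49
(The negative root is discarded since n must be a positive integer.)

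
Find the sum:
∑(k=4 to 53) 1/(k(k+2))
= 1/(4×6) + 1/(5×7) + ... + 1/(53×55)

Partial fractions: 1/(k(k+2)) = (1/2)[1/k - 1/(k+2)]
Telescoping leaves the first two and last two terms:
= (1/2)[1/4 + 1/5 - 1/54 - 1/55]
= 491/2376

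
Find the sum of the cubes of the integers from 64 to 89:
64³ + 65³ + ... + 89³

Use ∑_{k=1}^{n} k³ = [n(n+1)/2]², then subtract the first 63 terms.
∑_{k=1}^{89} k³ = [89×90/2]² = 4005² = 16040025
∑_{k=1}^{63} k³ = [63×64/2]² = 2016² = 4064256
∑_{k=64}^{89} k³ = 16040025 - 4064256 = 11975769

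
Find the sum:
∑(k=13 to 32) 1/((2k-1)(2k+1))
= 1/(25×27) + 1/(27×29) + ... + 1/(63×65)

Partial fractions: 1/((2k-1)(2k+1)) = (1/2)[1/(2k-1) - 1/(2k+1)]
The series telescopes:
= (1/2)[1/25 - 1/65]
= 4/325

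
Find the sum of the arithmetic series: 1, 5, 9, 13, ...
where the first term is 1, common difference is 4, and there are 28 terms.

Sₙ = n/2 × (first + last)
Last term = a + (n-1)d = 1 + (28-1)×4 = 109
S_28 = 28/2 × (1 + 109)
S_28 = 28/2 × 110 = 1540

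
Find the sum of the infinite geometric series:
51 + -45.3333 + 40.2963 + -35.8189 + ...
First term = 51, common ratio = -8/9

For |r| < 1, S = a / (1 - r)
S = 51 / (1 - (-8/9))
S = 51 / (17/9)
S = 27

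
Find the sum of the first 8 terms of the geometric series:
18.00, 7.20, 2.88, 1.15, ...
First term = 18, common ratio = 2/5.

Sₙ = a(1 - rⁿ) / (1 - r)
S_8 = 18(1 - (2/5)^8) / (1 - (2/5))
S_8 = 18(1 - (256/390625)) / (3/5)
S_8 = 2342214/78125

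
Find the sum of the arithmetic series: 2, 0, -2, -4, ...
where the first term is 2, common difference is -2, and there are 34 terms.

Sₙ = n/2 × (first + last)
Last term = a + (n-1)d = 2 + (34-1)×(-2) = -64
S_34 = 34/2 × (2 + (-64))
S_34 = 34/2 × (-62) = -1054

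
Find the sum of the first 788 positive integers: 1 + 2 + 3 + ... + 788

Formula: ∑k = n(n+1)/2
= 788×789/2
= 621732/2
= 310866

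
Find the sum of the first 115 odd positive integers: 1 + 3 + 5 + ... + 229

Sum of first n odd numbers = n²
= 115²
= 13225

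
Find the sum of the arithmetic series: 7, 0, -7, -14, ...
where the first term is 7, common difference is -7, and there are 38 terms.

Sₙ = n/2 × (first + last)
Last term = a + (n-1)d = 7 + (38-1)×(-7) = -252
S_38 = 38/2 × (7 + (-252))
S_38 = 38/2 × (-245) = -4655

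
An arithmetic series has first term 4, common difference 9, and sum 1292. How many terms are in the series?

Using S = n/2 × [2a + (n-1)d]
1292 = n/2 × [2(4) + (n-1)(9)]
1292 = n/2 × [8 + 9n - 9]
2584 = n × [-1 + 9n]
9n² + (-1)n - 2584 = 0
Discriminant: Δ = (-1)² - 4(9)(-2584) = 1 + 93024 = 93025
√Δ = 305
n = [-(-1) + √Δ] / (2·9) = (1 + 305) / 18 = 306 / 18 = 17
(The negative root is discarded since n must be a positive integer.)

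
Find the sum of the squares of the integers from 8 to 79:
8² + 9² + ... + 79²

Use ∑_{k=1}^{n} k² = n(n+1)(2n+1)/6, then subtract the first 7 terms.
∑_{k=1}^{79} k² = 79×80×159/6 = 167480
∑_{k=1}^{7} k² = 7×8×15/6 = 140
∑_{k=8}^{79} k² = 167480 - 140 = 167340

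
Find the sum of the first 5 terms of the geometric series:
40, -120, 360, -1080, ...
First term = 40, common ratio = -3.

Sₙ = a(1 - rⁿ) / (1 - r)
S_5 = 40(1 - (-3)^5) / (1 - (-3))
S_5 = 40(1 - (-243)) / (4)
S_5 = 2440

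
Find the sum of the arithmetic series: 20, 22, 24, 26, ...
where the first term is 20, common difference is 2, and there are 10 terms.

Sₙ = n/2 × (first + last)
Last term = a + (n-1)d = 20 + (10-1)×2 = 38
S_10 = 10/2 × (20 + 38)
S_10 = 10/2 × 58 = 290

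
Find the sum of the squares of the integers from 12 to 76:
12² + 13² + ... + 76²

Use ∑_{k=1}^{n} k² = n(n+1)(2n+1)/6, then subtract the first 11 terms.
∑_{k=1}^{76} k² = 76×77×153/6 = 149226
∑_{k=1}^{11} k² = 11×12×23/6 = 506
∑_{k=12}^{76} k² = 149226 - 506 = 148720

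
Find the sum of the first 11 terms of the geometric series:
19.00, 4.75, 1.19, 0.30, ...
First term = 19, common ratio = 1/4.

Sₙ = a(1 - rⁿ) / (1 - r)
S_11 = 19(1 - (1/4)^11) / (1 - (1/4))
S_11 = 19(1 - (1/4194304)) / (3/4)
S_11 = 26563919/1048576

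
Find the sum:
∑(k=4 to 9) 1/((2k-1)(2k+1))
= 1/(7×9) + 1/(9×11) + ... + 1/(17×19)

Partial fractions: 1/((2k-1)(2k+1)) = (1/2)[1/(2k-1) - 1/(2k+1)]
The series telescopes:
= (1/2)[1/7 - 1/19]
= 6/133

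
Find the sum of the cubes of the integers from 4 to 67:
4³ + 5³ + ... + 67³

Use ∑_{k=1}^{n} k³ = [n(n+1)/2]², then subtract the first 3 terms.
∑_{k=1}^{67} k³ = [67×68/2]² = 2278² = 5189284
∑_{k=1}^{3} k³ = [3×4/2]² = 6² = 36
∑_{k=4}^{67} k³ = 5189284 - 36 = 5189248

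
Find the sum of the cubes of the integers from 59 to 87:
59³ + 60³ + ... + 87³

Use ∑_{k=1}^{n} k³ = [n(n+1)/2]², then subtract the first 58 terms.
∑_{k=1}^{87} k³ = [87×88/2]² = 3828² = 14653584
∑_{k=1}^{58} k³ = [58×59/2]² = 1711² = 2927521
∑_{k=59}^{87} k³ = 14653584 - 2927521 = 11726063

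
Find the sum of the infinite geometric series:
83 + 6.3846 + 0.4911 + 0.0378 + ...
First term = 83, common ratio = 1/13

For |r| < 1, S = a / (1 - r)
S = 83 / (1 - (1/13))
S = 83 / (12/13)
S = 1079/12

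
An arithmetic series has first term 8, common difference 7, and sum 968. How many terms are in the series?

Using S = n/2 × [2a + (n-1)d]
968 = n/2 × [2(8) + (n-1)(7)]
968 = n/2 × [16 + 7n - 7]
1936 = n × [9 + 7n]
7n² + (9)n - 1936 = 0
Discriminant: Δ = (9)² - 4(7)(-1936) = 81 + 54208 = 54289
√Δ = 233
n = [-(9) + √Δ] / (2·7) = (-9 + 233) / 14 = 224 / 14 = 16
(The negative root is discarded since n must be a positive integer.)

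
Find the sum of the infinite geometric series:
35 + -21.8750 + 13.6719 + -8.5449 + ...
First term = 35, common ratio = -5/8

For |r| < 1, S = a / (1 - r)
S = 35 / (1 - (-5/8))
S = 35 / (13/8)
S = 280/13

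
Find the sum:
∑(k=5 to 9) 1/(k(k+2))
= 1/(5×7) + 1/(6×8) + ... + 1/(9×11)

Partial fractions: 1/(k(k+2)) = (1/2)[1/k - 1/(k+2)]
Telescoping leaves the first two and last two terms:
= (1/2)[1/5 + 1/6 - 1/10 - 1/11]
= 29/330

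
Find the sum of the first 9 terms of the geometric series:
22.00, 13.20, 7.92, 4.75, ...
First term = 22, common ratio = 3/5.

Sₙ = a(1 - rⁿ) / (1 - r)
S_9 = 22(1 - (3/5)^9) / (1 - (3/5))
S_9 = 22(1 - (19683/1953125)) / (2/5)
S_9 = 21267862/390625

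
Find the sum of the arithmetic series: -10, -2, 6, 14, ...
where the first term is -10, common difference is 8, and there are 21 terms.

Sₙ = n/2 × (first + last)
Last term = a + (n-1)d = -10 + (21-1)×8 = 150
S_21 = 21/2 × (-10 + 150)
S_21 = 21/2 × 140 = 1470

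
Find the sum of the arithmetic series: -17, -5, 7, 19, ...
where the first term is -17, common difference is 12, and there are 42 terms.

Sₙ = n/2 × (first + last)
Last term = a + (n-1)d = -17 + (42-1)×12 = 475
S_42 = 42/2 × (-17 + 475)
S_42 = 42/2 × 458 = 9618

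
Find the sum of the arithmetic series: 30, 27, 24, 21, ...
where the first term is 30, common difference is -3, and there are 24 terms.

Sₙ = n/2 × (first + last)
Last term = a + (n-1)d = 30 + (24-1)×(-3) = -39
S_24 = 24/2 × (30 + (-39))
S_24 = 24/2 × (-9) = -108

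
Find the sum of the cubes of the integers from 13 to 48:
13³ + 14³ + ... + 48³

Use ∑_{k=1}^{n} k³ = [n(n+1)/2]², then subtract the first 12 terms.
∑_{k=1}^{48} k³ = [48×49/2]² = 1176² = 1382976
∑_{k=1}^{12} k³ = [12×13/2]² = 78² = 6084
∑_{k=13}^{48} k³ = 1382976 - 6084 = 1376892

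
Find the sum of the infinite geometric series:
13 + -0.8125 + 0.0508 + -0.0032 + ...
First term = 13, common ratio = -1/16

For |r| < 1, S = a / (1 - r)
S = 13 / (1 - (-1/16))
S = 13 / (17/16)
S = 208/17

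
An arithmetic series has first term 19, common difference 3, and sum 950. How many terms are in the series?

Using S = n/2 × [2a + (n-1)d]
950 = n/2 × [2(19) + (n-1)(3)]
950 = n/2 × [38 + 3n - 3]
1900 = n × [35 + 3n]
3n² + (35)n - 1900 = 0
Discriminant: Δ = (35)² - 4(3)(-1900) = 1225 + 22800 = 24025
√Δ = 155
n = [-(35) + √Δ] / (2·3) = (-35 + 155) / 6 = 120 / 6 = 20
(The negative root is discarded since n must be a positive integer.)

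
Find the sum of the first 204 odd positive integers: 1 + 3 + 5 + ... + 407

Sum of first n odd numbers = n²
= 204²
= 41616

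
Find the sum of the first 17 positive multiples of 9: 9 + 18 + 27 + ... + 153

Factor out 9: = 9(1 + 2 + ... + 17) = 9 × n(n+1)/2
= 9 × 17×18/2
= 9 × 153
= 1377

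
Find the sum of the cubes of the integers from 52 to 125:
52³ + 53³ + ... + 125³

Use ∑_{k=1}^{n} k³ = [n(n+1)/2]², then subtract the first 51 terms.
∑_{k=1}^{125} k³ = [125×126/2]² = 7875² = 62015625
∑_{k=1}^{51} k³ = [51×52/2]² = 1326² = 1758276
∑_{k=52}^{125} k³ = 62015625 - 1758276 = 60257349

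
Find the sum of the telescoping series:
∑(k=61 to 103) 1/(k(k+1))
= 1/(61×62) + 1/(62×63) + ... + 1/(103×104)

Partial fractions: 1/(k(k+1)) = 1/k - 1/(k+1)
The series telescopes:
= (1/61 - 1/62) + (1/62 - 1/63) + ... + (1/103 - 1/104)
= 1/61 - 1/104
= 43/6344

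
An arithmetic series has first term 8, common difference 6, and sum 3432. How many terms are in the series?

Using S = n/2 × [2a + (n-1)d]
3432 = n/2 × [2(8) + (n-1)(6)]
3432 = n/2 × [16 + 6n - 6]
6864 = n × [10 + 6n]
6n² + (10)n - 6864 = 0
Discriminant: Δ = (10)² - 4(6)(-6864) = 100 + 164736 = 164836
√Δ = 406
n = [-(10) + √Δ] / (2·6) = (-10 + 406) / 12 = 396 / 12 = 33
(The negative root is discarded since n must be a positive integer.)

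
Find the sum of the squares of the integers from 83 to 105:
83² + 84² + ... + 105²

Use ∑_{k=1}^{n} k² = n(n+1)(2n+1)/6, then subtract the first 82 terms.
∑_{k=1}^{105} k² = 105×106×211/6 = 391405
∑_{k=1}^{82} k² = 82×83×165/6 = 187165
∑_{k=83}^{105} k² = 391405 - 187165 = 204240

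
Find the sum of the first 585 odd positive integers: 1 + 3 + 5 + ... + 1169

Sum of first n odd numbers = n²
= 585²
= 342225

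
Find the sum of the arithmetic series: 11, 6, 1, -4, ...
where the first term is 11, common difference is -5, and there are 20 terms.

Sₙ = n/2 × (first + last)
Last term = a + (n-1)d = 11 + (20-1)×(-5) = -84
S_20 = 20/2 × (11 + (-84))
S_20 = 20/2 × (-73) = -730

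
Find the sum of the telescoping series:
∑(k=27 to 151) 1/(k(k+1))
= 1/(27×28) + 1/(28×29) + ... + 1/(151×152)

Partial fractions: 1/(k(k+1)) = 1/k - 1/(k+1)
The series telescopes:
= (1/27 - 1/28) + (1/28 - 1/29) + ... + (1/151 - 1/152)
= 1/27 - 1/152
= 125/4104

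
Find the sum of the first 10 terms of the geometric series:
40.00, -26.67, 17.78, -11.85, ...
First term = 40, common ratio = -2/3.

Sₙ = a(1 - rⁿ) / (1 - r)
S_10 = 40(1 - (-2/3)^10) / (1 - (-2/3))
S_10 = 40(1 - (1024/59049)) / (5/3)
S_10 = 464200/19683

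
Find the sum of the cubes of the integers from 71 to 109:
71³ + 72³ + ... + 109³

Use ∑_{k=1}^{n} k³ = [n(n+1)/2]², then subtract the first 70 terms.
∑_{k=1}^{109} k³ = [109×110/2]² = 5995² = 35940025
∑_{k=1}^{70} k³ = [70×71/2]² = 2485² = 6175225
∑_{k=71}^{109} k³ = 35940025 - 6175225 = 29764800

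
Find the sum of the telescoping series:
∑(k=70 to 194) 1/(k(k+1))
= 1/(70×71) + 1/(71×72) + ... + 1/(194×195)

Partial fractions: 1/(k(k+1)) = 1/k - 1/(k+1)
The series telescopes:
= (1/70 - 1/71) + (1/71 - 1/72) + ... + (1/194 - 1/195)
= 1/70 - 1/195
= 5/546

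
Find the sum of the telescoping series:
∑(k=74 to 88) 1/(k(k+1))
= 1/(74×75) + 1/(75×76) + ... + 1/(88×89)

Partial fractions: 1/(k(k+1)) = 1/k - 1/(k+1)
The series telescopes:
= (1/74 - 1/75) + (1/75 - 1/76) + ... + (1/88 - 1/89)
= 1/74 - 1/89
= 15/6586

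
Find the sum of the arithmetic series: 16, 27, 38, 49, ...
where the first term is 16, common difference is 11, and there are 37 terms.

Sₙ = n/2 × (first + last)
Last term = a + (n-1)d = 16 + (37-1)×11 = 412
S_37 = 37/2 × (16 + 412)
S_37 = 37/2 × 428 = 7918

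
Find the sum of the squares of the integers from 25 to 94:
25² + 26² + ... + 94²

Use ∑_{k=1}^{n} k² = n(n+1)(2n+1)/6, then subtract the first 24 terms.
∑_{k=1}^{94} k² = 94×95×189/6 = 281295
∑_{k=1}^{24} k² = 24×25×49/6 = 4900
∑_{k=25}^{94} k² = 281295 - 4900 = 276395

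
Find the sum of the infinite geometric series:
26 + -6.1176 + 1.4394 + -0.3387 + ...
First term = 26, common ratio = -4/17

For |r| < 1, S = a / (1 - r)
S = 26 / (1 - (-4/17))
S = 26 / (21/17)
S = 442/21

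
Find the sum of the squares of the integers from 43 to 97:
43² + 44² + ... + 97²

Use ∑_{k=1}^{n} k² = n(n+1)(2n+1)/6, then subtract the first 42 terms.
∑_{k=1}^{97} k² = 97×98×195/6 = 308945
∑_{k=1}^{42} k² = 42×43×85/6 = 25585
∑_{k=43}^{97} k² = 308945 - 25585 = 283360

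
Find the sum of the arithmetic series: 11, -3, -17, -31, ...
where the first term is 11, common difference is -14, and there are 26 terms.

Sₙ = n/2 × (first + last)
Last term = a + (n-1)d = 11 + (26-1)×(-14) = -339
S_26 = 26/2 × (11 + (-339))
S_26 = 26/2 × (-328) = -4264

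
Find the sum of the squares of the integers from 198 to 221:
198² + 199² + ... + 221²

Use ∑_{k=1}^{n} k² = n(n+1)(2n+1)/6, then subtract the first 197 terms.
∑_{k=1}^{221} k² = 221×222×443/6 = 3622411
∑_{k=1}^{197} k² = 197×198×395/6 = 2567895
∑_{k=198}^{221} k² = 3622411 - 2567895 = 1054516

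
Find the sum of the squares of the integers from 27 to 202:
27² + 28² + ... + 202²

Use ∑_{k=1}^{n} k² = n(n+1)(2n+1)/6, then subtract the first 26 terms.
∑_{k=1}^{202} k² = 202×203×405/6 = 2767905
∑_{k=1}^{26} k² = 26×27×53/6 = 6201
∑_{k=27}^{202} k² = 2767905 - 6201 = 2761704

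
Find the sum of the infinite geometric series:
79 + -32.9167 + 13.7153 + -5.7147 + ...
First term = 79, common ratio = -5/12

For |r| < 1, S = a / (1 - r)
S = 79 / (1 - (-5/12))
S = 79 / (17/12)
S = 948/17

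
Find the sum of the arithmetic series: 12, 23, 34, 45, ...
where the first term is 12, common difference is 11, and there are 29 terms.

Sₙ = n/2 × (first + last)
Last term = a + (n-1)d = 12 + (29-1)×11 = 320
S_29 = 29/2 × (12 + 320)
S_29 = 29/2 × 332 = 4814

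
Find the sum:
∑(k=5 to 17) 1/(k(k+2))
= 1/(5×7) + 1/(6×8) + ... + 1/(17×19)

Partial fractions: 1/(k(k+2)) = (1/2)[1/k - 1/(k+2)]
Telescoping leaves the first two and last two terms:
= (1/2)[1/5 + 1/6 - 1/18 - 1/19]
= 221/1710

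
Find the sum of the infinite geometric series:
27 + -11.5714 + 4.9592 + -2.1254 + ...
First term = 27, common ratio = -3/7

For |r| < 1, S = a / (1 - r)
S = 27 / (1 - (-3/7))
S = 27 / (10/7)
S = 189/10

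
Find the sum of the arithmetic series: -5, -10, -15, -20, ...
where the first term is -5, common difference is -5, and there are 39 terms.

Sₙ = n/2 × (first + last)
Last term = a + (n-1)d = -5 + (39-1)×(-5) = -195
S_39 = 39/2 × (-5 + (-195))
S_39 = 39/2 × (-200) = -3900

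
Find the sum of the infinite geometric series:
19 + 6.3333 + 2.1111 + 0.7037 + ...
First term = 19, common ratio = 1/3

For |r| < 1, S = a / (1 - r)
S = 19 / (1 - (1/3))
S = 19 / (2/3)
S = 57/2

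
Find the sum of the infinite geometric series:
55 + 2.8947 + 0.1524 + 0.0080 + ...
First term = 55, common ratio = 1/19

For |r| < 1, S = a / (1 - r)
S = 55 / (1 - (1/19))
S = 55 / (18/19)
S = 1045/18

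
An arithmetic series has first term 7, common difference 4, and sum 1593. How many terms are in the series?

Using S = n/2 × [2a + (n-1)d]
1593 = n/2 × [2(7) + (n-1)(4)]
1593 = n/2 × [14 + 4n - 4]
3186 = n × [10 + 4n]
4n² + (10)n - 3186 = 0
Discriminant: Δ = (10)² - 4(4)(-3186) = 100 + 50976 = 51076
√Δ = 226
n = [-(10) + √Δ] / (2·4) = (-10 + 226) / 8 = 216 / 8 = 27
(The negative root is discarded since n must be a positive integer.)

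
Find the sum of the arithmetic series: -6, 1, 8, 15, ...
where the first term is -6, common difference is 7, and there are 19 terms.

Sₙ = n/2 × (first + last)
Last term = a + (n-1)d = -6 + (19-1)×7 = 120
S_19 = 19/2 × (-6 + 120)
S_19 = 19/2 × 114 = 1083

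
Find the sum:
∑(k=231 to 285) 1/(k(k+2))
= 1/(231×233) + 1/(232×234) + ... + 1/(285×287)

Partial fractions: 1/(k(k+2)) = (1/2)[1/k - 1/(k+2)]
Telescoping leaves the first two and last two terms:
= (1/2)[1/231 + 1/232 - 1/286 - 1/287]
= 47375/57129072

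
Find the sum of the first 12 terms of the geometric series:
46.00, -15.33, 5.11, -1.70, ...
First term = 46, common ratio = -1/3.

Sₙ = a(1 - rⁿ) / (1 - r)
S_12 = 46(1 - (-1/3)^12) / (1 - (-1/3))
S_12 = 46(1 - (1/531441)) / (4/3)
S_12 = 6111560/177147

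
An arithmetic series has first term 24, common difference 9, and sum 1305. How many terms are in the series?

Using S = n/2 × [2a + (n-1)d]
1305 = n/2 × [2(24) + (n-1)(9)]
1305 = n/2 × [48 + 9n - 9]
2610 = n × [39 + 9n]
9n² + (39)n - 2610 = 0
Discriminant: Δ = (39)² - 4(9)(-2610) = 1521 + 93960 = 95481
√Δ = 309
n = [-(39) + √Δ] / (2·9) = (-39 + 309) / 18 = 270 / 18 = 15
(The negative root is discarded since n must be a positive integer.)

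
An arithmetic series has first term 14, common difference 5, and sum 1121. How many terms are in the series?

Using S = n/2 × [2a + (n-1)d]
1121 = n/2 × [2(14) + (n-1)(5)]
1121 = n/2 × [28 + 5n - 5]
2242 = n × [23 + 5n]
5n² + (23)n - 2242 = 0
Discriminant: Δ = (23)² - 4(5)(-2242) = 529 + 44840 = 45369
√Δ = 213
n = [-(23) + √Δ] / (2·5) = (-23 + 213) / 10 = 190 / 10 = 19
(The negative root is discarded since n must be a positive integer.)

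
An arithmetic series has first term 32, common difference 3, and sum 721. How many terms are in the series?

Using S = n/2 × [2a + (n-1)d]
721 = n/2 × [2(32) + (n-1)(3)]
721 = n/2 × [64 + 3n - 3]
1442 = n × [61 + 3n]
3n² + (61)n - 1442 = 0
Discriminant: Δ = (61)² - 4(3)(-1442) = 3721 + 17304 = 21025
√Δ = 145
n = [-(61) + √Δ] / (2·3) = (-61 + 145) / 6 = 84 / 6 = 14
(The negative root is discarded since n must be a positive integer.)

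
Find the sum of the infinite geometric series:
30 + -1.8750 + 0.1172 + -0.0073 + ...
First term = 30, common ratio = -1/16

For |r| < 1, S = a / (1 - r)
S = 30 / (1 - (-1/16))
S = 30 / (17/16)
S = 480/17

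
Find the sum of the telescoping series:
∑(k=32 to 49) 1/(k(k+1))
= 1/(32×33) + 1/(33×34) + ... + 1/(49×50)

Partial fractions: 1/(k(k+1)) = 1/k - 1/(k+1)
The series telescopes:
= (1/32 - 1/33) + (1/33 - 1/34) + ... + (1/49 - 1/50)
= 1/32 - 1/50
= 9/800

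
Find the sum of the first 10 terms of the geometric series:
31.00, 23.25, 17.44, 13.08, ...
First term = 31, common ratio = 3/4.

Sₙ = a(1 - rⁿ) / (1 - r)
S_10 = 31(1 - (3/4)^10) / (1 - (3/4))
S_10 = 31(1 - (59049/1048576)) / (1/4)
S_10 = 30675337/262144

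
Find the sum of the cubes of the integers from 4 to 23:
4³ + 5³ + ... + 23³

Use ∑_{k=1}^{n} k³ = [n(n+1)/2]², then subtract the first 3 terms.
∑_{k=1}^{23} k³ = [23×24/2]² = 276² = 76176
∑_{k=1}^{3} k³ = [3×4/2]² = 6² = 36
∑_{k=4}^{23} k³ = 76176 - 36 = 76140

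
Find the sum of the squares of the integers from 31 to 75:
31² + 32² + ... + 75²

Use ∑_{k=1}^{n} k² = n(n+1)(2n+1)/6, then subtract the first 30 terms.
∑_{k=1}^{75} k² = 75×76×151/6 = 143450
∑_{k=1}^{30} k² = 30×31×61/6 = 9455
∑_{k=31}^{75} k² = 143450 - 9455 = 133995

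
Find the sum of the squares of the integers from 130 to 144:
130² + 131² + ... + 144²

Use ∑_{k=1}^{n} k² = n(n+1)(2n+1)/6, then subtract the first 129 terms.
∑_{k=1}^{144} k² = 144×145×289/6 = 1005720
∑_{k=1}^{129} k² = 129×130×259/6 = 723905
∑_{k=130}^{144} k² = 1005720 - 723905 = 281815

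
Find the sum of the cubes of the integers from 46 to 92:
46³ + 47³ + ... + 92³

Use ∑_{k=1}^{n} k³ = [n(n+1)/2]², then subtract the first 45 terms.
∑_{k=1}^{92} k³ = [92×93/2]² = 4278² = 18301284
∑_{k=1}^{45} k³ = [45×46/2]² = 1035² = 1071225
∑_{k=46}^{92} k³ = 18301284 - 1071225 = 17230059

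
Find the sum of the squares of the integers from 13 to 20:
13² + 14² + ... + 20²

Use ∑_{k=1}^{n} k² = n(n+1)(2n+1)/6, then subtract the first 12 terms.
∑_{k=1}^{20} k² = 20×21×41/6 = 2870
∑_{k=1}^{12} k² = 12×13×25/6 = 650
∑_{k=13}^{20} k² = 2870 - 650 = 2220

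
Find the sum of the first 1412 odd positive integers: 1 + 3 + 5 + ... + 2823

Sum of first n odd numbers = n²
= 1412²
= 1993744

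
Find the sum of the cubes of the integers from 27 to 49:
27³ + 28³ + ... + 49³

Use ∑_{k=1}^{n} k³ = [n(n+1)/2]², then subtract the first 26 terms.
∑_{k=1}^{49} k³ = [49×50/2]² = 1225² = 1500625
∑_{k=1}^{26} k³ = [26×27/2]² = 351² = 123201
∑_{k=27}^{49} k³ = 1500625 - 123201 = 1377424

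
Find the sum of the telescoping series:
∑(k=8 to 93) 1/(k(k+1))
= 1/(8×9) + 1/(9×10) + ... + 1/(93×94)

Partial fractions: 1/(k(k+1)) = 1/k - 1/(k+1)
The series telescopes:
= (1/8 - 1/9) + (1/9 - 1/10) + ... + (1/93 - 1/94)
= 1/8 - 1/94
= 43/376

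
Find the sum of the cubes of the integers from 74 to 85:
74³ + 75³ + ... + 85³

Use ∑_{k=1}^{n} k³ = [n(n+1)/2]², then subtract the first 73 terms.
∑_{k=1}^{85} k³ = [85×86/2]² = 3655² = 13359025
∑_{k=1}^{73} k³ = [73×74/2]² = 2701² = 7295401
∑_{k=74}^{85} k³ = 13359025 - 7295401 = 6063624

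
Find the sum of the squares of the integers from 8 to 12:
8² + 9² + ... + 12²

Use ∑_{k=1}^{n} k² = n(n+1)(2n+1)/6, then subtract the first 7 terms.
∑_{k=1}^{12} k² = 12×13×25/6 = 650
∑_{k=1}^{7} k² = 7×8×15/6 = 140
∑_{k=8}^{12} k² = 650 - 140 = 510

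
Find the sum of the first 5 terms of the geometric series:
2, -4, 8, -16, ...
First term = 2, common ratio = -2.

Sₙ = a(1 - rⁿ) / (1 - r)
S_5 = 2(1 - (-2)^5) / (1 - (-2))
S_5 = 2(1 - (-32)) / (3)
S_5 = 22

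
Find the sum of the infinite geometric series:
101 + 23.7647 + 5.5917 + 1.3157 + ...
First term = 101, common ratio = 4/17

For |r| < 1, S = a / (1 - r)
S = 101 / (1 - (4/17))
S = 101 / (13/17)
S = 1717/13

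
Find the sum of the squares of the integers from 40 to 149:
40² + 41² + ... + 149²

Use ∑_{k=1}^{n} k² = n(n+1)(2n+1)/6, then subtract the first 39 terms.
∑_{k=1}^{149} k² = 149×150×299/6 = 1113775
∑_{k=1}^{39} k² = 39×40×79/6 = 20540
∑_{k=40}^{149} k² = 1113775 - 20540 = 1093235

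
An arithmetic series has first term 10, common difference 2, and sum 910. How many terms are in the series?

Using S = n/2 × [2a + (n-1)d]
910 = n/2 × [2(10) + (n-1)(2)]
910 = n/2 × [20 + 2n - 2]
1820 = n × [18 + 2n]
2n² + (18)n - 1820 = 0
Discriminant: Δ = (18)² - 4(2)(-1820) = 324 + 14560 = 14884
√Δ = 122
n = [-(18) + √Δ] / (2·2) = (-18 + 122) / 4 = 104 / 4 = 26
(The negative root is discarded since n must be a positive integer.)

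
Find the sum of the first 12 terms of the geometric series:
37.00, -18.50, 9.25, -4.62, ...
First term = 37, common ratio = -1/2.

Sₙ = a(1 - rⁿ) / (1 - r)
S_12 = 37(1 - (-1/2)^12) / (1 - (-1/2))
S_12 = 37(1 - (1/4096)) / (3/2)
S_12 = 50505/2048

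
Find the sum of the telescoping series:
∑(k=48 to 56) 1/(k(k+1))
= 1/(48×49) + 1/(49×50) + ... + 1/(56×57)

Partial fractions: 1/(k(k+1)) = 1/k - 1/(k+1)
The series telescopes:
= (1/48 - 1/49) + (1/49 - 1/50) + ... + (1/56 - 1/57)
= 1/48 - 1/57
= 1/304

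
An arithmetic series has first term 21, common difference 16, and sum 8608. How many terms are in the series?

Using S = n/2 × [2a + (n-1)d]
8608 = n/2 × [2(21) + (n-1)(16)]
8608 = n/2 × [42 + 16n - 16]
17216 = n × [26 + 16n]
16n² + (26)n - 17216 = 0
Discriminant: Δ = (26)² - 4(16)(-17216) = 676 + 1101824 = 1102500
√Δ = 1050
n = [-(26) + √Δ] / (2·16) = (-26 + 1050) / 32 = 1024 / 32 = 32
(The negative root is discarded since n must be a positive integer.)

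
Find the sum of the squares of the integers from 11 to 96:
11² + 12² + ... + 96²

Use ∑_{k=1}^{n} k² = n(n+1)(2n+1)/6, then subtract the first 10 terms.
∑_{k=1}^{96} k² = 96×97×193/6 = 299536
∑_{k=1}^{10} k² = 10×11×21/6 = 385
∑_{k=11}^{96} k² = 299536 - 385 = 299151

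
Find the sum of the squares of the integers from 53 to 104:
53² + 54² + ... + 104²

Use ∑_{k=1}^{n} k² = n(n+1)(2n+1)/6, then subtract the first 52 terms.
∑_{k=1}^{104} k² = 104×105×209/6 = 380380
∑_{k=1}^{52} k² = 52×53×105/6 = 48230
∑_{k=53}^{104} k² = 380380 - 48230 = 332150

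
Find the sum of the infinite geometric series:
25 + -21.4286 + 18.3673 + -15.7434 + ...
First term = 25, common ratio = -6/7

For |r| < 1, S = a / (1 - r)
S = 25 / (1 - (-6/7))
S = 25 / (13/7)
S = 175/13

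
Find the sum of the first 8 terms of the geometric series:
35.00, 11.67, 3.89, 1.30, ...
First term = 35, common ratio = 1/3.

Sₙ = a(1 - rⁿ) / (1 - r)
S_8 = 35(1 - (1/3)^8) / (1 - (1/3))
S_8 = 35(1 - (1/6561)) / (2/3)
S_8 = 114800/2187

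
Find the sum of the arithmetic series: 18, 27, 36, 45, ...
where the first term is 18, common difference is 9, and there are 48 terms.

Sₙ = n/2 × (first + last)
Last term = a + (n-1)d = 18 + (48-1)×9 = 441
S_48 = 48/2 × (18 + 441)
S_48 = 48/2 × 459 = 11016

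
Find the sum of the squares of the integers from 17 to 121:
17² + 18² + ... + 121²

Use ∑_{k=1}^{n} k² = n(n+1)(2n+1)/6, then subtract the first 16 terms.
∑_{k=1}^{121} k² = 121×122×243/6 = 597861
∑_{k=1}^{16} k² = 16×17×33/6 = 1496
∑_{k=17}^{121} k² = 597861 - 1496 = 596365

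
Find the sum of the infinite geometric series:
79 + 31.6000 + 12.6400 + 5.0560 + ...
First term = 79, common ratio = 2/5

For |r| < 1, S = a / (1 - r)
S = 79 / (1 - (2/5))
S = 79 / (3/5)
S = 395/3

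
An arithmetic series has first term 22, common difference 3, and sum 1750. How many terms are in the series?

Using S = n/2 × [2a + (n-1)d]
1750 = n/2 × [2(22) + (n-1)(3)]
1750 = n/2 × [44 + 3n - 3]
3500 = n × [41 + 3n]
3n² + (41)n - 3500 = 0
Discriminant: Δ = (41)² - 4(3)(-3500) = 1681 + 42000 = 43681
√Δ = 209
n = [-(41) + √Δ] / (2·3) = (-41 + 209) / 6 = 168 / 6 = 28
(The negative root is discarded since n must be a positive integer.)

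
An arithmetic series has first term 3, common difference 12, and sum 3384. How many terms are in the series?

Using S = n/2 × [2a + (n-1)d]
3384 = n/2 × [2(3) + (n-1)(12)]
3384 = n/2 × [6 + 12n - 12]
6768 = n × [-6 + 12n]
12n² + (-6)n - 6768 = 0
Discriminant: Δ = (-6)² - 4(12)(-6768) = 36 + 324864 = 324900
√Δ = 570
n = [-(-6) + √Δ] / (2·12) = (6 + 570) / 24 = 576 / 24 = 24
(The negative root is discarded since n must be a positive integer.)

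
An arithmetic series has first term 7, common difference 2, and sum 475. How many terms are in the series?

Using S = n/2 × [2a + (n-1)d]
475 = n/2 × [2(7) + (n-1)(2)]
475 = n/2 × [14 + 2n - 2]
950 = n × [12 + 2n]
2n² + (12)n - 950 = 0
Discriminant: Δ = (12)² - 4(2)(-950) = 144 + 7600 = 7744
√Δ = 88
n = [-(12) + √Δ] / (2·2) = (-12 + 88) / 4 = 76 / 4 = 19
(The negative root is discarded since n must be a positive integer.)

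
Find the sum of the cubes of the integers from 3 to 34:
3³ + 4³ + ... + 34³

Use ∑_{k=1}^{n} k³ = [n(n+1)/2]², then subtract the first 2 terms.
∑_{k=1}^{34} k³ = [34×35/2]² = 595² = 354025
∑_{k=1}^{2} k³ = [2×3/2]² = 3² = 9
∑_{k=3}^{34} k³ = 354025 - 9 = 354016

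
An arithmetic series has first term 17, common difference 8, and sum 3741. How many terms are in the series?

Using S = n/2 × [2a + (n-1)d]
3741 = n/2 × [2(17) + (n-1)(8)]
3741 = n/2 × [34 + 8n - 8]
7482 = n × [26 + 8n]
8n² + (26)n - 7482 = 0
Discriminant: Δ = (26)² - 4(8)(-7482) = 676 + 239424 = 240100
√Δ = 490
n = [-(26) + √Δ] / (2·8) = (-26 + 490) / 16 = 464 / 16 = 29
(The negative root is discarded since n must be a positive integer.)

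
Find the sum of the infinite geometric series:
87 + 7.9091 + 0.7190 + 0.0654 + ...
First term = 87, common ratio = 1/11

For |r| < 1, S = a / (1 - r)
S = 87 / (1 - (1/11))
S = 87 / (10/11)
S = 957/10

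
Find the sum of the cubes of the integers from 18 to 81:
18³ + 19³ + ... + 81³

Use ∑_{k=1}^{n} k³ = [n(n+1)/2]², then subtract the first 17 terms.
∑_{k=1}^{81} k³ = [81×82/2]² = 3321² = 11029041
∑_{k=1}^{17} k³ = [17×18/2]² = 153² = 23409
∑_{k=18}^{81} k³ = 11029041 - 23409 = 11005632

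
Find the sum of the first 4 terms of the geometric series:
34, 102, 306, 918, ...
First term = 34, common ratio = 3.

Sₙ = a(1 - rⁿ) / (1 - r)
S_4 = 34(1 - 3^4) / (1 - 3)
S_4 = 34(1 - 81) / (-2)
S_4 = 1360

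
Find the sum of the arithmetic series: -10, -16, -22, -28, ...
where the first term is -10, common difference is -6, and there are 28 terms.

Sₙ = n/2 × (first + last)
Last term = a + (n-1)d = -10 + (28-1)×(-6) = -172
S_28 = 28/2 × (-10 + (-172))
S_28 = 28/2 × (-182) = -2548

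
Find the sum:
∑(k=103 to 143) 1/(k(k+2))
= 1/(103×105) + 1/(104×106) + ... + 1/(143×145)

Partial fractions: 1/(k(k+2)) = (1/2)[1/k - 1/(k+2)]
Telescoping leaves the first two and last two terms:
= (1/2)[1/103 + 1/104 - 1/144 - 1/145]
= 153299/55916640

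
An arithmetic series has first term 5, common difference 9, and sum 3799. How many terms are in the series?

Using S = n/2 × [2a + (n-1)d]
3799 = n/2 × [2(5) + (n-1)(9)]
3799 = n/2 × [10 + 9n - 9]
7598 = n × [1 + 9n]
9n² + (1)n - 7598 = 0
Discriminant: Δ = (1)² - 4(9)(-7598) = 1 + 273528 = 273529
√Δ = 523
n = [-(1) + √Δ] / (2·9) = (-1 + 523) / 18 = 522 / 18 = 29
(The negative root is discarded since n must be a positive integer.)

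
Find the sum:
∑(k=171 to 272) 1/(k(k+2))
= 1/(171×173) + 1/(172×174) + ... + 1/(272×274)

Partial fractions: 1/(k(k+2)) = (1/2)[1/k - 1/(k+2)]
Telescoping leaves the first two and last two terms:
= (1/2)[1/171 + 1/172 - 1/273 - 1/274]
= 1594787/733358808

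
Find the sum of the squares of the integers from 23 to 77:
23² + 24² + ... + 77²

Use ∑_{k=1}^{n} k² = n(n+1)(2n+1)/6, then subtract the first 22 terms.
∑_{k=1}^{77} k² = 77×78×155/6 = 155155
∑_{k=1}^{22} k² = 22×23×45/6 = 3795
∑_{k=23}^{77} k² = 155155 - 3795 = 151360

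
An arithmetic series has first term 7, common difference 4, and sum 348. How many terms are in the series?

Using S = n/2 × [2a + (n-1)d]
348 = n/2 × [2(7) + (n-1)(4)]
348 = n/2 × [14 + 4n - 4]
696 = n × [10 + 4n]
4n² + (10)n - 696 = 0
Discriminant: Δ = (10)² - 4(4)(-696) = 100 + 11136 = 11236
√Δ = 106
n = [-(10) + √Δ] / (2·4) = (-10 + 106) / 8 = 96 / 8 = 12
(The negative root is discarded since n must be a positive integer.)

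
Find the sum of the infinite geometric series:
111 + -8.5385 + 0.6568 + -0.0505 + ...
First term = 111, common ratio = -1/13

For |r| < 1, S = a / (1 - r)
S = 111 / (1 - (-1/13))
S = 111 / (14/13)
S = 1443/14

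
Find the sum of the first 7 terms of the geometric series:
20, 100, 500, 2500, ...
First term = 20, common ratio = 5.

Sₙ = a(1 - rⁿ) / (1 - r)
S_7 = 20(1 - 5^7) / (1 - 5)
S_7 = 20(1 - 78125) / (-4)
S_7 = 390620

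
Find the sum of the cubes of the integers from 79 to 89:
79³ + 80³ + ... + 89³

Use ∑_{k=1}^{n} k³ = [n(n+1)/2]², then subtract the first 78 terms.
∑_{k=1}^{89} k³ = [89×90/2]² = 4005² = 16040025
∑_{k=1}^{78} k³ = [78×79/2]² = 3081² = 9492561
∑_{k=79}^{89} k³ = 16040025 - 9492561 = 6547464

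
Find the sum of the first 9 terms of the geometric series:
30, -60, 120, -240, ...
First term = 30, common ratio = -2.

Sₙ = a(1 - rⁿ) / (1 - r)
S_9 = 30(1 - (-2)^9) / (1 - (-2))
S_9 = 30(1 - (-512)) / (3)
S_9 = 5130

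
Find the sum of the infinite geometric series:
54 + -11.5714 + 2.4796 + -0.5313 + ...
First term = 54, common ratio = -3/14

For |r| < 1, S = a / (1 - r)
S = 54 / (1 - (-3/14))
S = 54 / (17/14)
S = 756/17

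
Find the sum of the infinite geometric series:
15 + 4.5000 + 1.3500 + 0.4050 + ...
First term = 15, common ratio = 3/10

For |r| < 1, S = a / (1 - r)
S = 15 / (1 - (3/10))
S = 15 / (7/10)
S = 150/7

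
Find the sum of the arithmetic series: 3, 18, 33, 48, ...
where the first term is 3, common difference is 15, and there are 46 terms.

Sₙ = n/2 × (first + last)
Last term = a + (n-1)d = 3 + (46-1)×15 = 678
S_46 = 46/2 × (3 + 678)
S_46 = 46/2 × 681 = 15663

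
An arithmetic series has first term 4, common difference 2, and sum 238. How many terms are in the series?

Using S = n/2 × [2a + (n-1)d]
238 = n/2 × [2(4) + (n-1)(2)]
238 = n/2 × [8 + 2n - 2]
476 = n × [6 + 2n]
2n² + (6)n - 476 = 0
Discriminant: Δ = (6)² - 4(2)(-476) = 36 + 3808 = 3844
√Δ = 62
n = [-(6) + √Δ] / (2·2) = (-6 + 62) / 4 = 56 / 4 = 14
(The negative root is discarded since n must be a positive integer.)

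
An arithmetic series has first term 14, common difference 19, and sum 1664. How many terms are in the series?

Using S = n/2 × [2a + (n-1)d]
1664 = n/2 × [2(14) + (n-1)(19)]
1664 = n/2 × [28 + 19n - 19]
3328 = n × [9 + 19n]
19n² + (9)n - 3328 = 0
Discriminant: Δ = (9)² - 4(19)(-3328) = 81 + 252928 = 253009
√Δ = 503
n = [-(9) + √Δ] / (2·19) = (-9 + 503) / 38 = 494 / 38 = 13
(The negative root is discarded since n must be a positive integer.)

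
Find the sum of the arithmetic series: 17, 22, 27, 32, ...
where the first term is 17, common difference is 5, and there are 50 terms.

Sₙ = n/2 × (first + last)
Last term = a + (n-1)d = 17 + (50-1)×5 = 262
S_50 = 50/2 × (17 + 262)
S_50 = 50/2 × 279 = 6975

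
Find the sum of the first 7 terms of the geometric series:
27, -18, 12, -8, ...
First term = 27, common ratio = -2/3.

Sₙ = a(1 - rⁿ) / (1 - r)
S_7 = 27(1 - (-2/3)^7) / (1 - (-2/3))
S_7 = 27(1 - (-128/2187)) / (5/3)
S_7 = 463/27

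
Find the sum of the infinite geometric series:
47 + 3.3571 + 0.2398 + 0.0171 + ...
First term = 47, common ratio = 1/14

For |r| < 1, S = a / (1 - r)
S = 47 / (1 - (1/14))
S = 47 / (13/14)
S = 658/13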